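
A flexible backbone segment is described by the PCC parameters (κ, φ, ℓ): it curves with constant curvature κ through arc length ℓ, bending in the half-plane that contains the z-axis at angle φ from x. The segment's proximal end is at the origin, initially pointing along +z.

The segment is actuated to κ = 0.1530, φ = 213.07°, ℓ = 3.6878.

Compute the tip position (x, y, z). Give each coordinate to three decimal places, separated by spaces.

θ = κ·ℓ = 0.1530 × 3.6878 = 0.56423 rad
ρ = (1 − cos θ)/κ = (1 − 0.84500)/0.1530 = 1.01308
z = sin θ / κ = 0.53477/0.1530 = 3.49522
x = ρ cos φ = 1.01308 × cos(213.07°) = -0.84897
y = ρ sin φ = 1.01308 × sin(213.07°) = -0.55280

-0.849 -0.553 3.495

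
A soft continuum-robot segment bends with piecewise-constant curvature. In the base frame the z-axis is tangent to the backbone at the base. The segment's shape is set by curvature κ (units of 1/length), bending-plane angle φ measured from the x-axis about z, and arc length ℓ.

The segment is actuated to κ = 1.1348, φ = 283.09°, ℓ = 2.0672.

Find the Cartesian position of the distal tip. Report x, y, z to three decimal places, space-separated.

0.339 -1.459 0.630

θ = κ·ℓ = 1.1348 × 2.0672 = 2.34586 rad
ρ = (1 − cos θ)/κ = (1 − -0.69976)/1.1348 = 1.49785
z = sin θ / κ = 0.71438/1.1348 = 0.62952
x = ρ cos φ = 1.49785 × cos(283.09°) = 0.33924
y = ρ sin φ = 1.49785 × sin(283.09°) = -1.45893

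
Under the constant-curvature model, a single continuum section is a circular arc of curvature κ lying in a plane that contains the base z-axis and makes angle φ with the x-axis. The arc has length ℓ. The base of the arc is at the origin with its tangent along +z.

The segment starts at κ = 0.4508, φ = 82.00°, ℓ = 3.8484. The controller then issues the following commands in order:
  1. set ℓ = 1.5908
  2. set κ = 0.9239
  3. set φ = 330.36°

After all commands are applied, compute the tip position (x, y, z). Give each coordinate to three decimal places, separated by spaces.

initial: κ=0.4508, φ=82.00°, ℓ=3.8484
cmd 1: set ℓ=1.5908 → (κ,φ,ℓ)=(0.4508,82.00°,1.5908) → tip=(0.0760,0.5411,1.4579)
cmd 2: set κ=0.9239 → (κ,φ,ℓ)=(0.9239,82.00°,1.5908) → tip=(0.1354,0.9637,1.0768)
cmd 3: set φ=330.36° → (κ,φ,ℓ)=(0.9239,330.36°,1.5908) → tip=(0.8458,-0.4813,1.0768)

0.846 -0.481 1.077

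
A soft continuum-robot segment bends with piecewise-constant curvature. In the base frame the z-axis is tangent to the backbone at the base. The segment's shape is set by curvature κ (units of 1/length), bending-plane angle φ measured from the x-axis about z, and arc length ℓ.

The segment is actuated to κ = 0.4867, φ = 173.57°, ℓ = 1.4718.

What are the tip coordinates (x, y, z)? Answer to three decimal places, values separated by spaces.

-0.502 0.057 1.349

θ = κ·ℓ = 0.4867 × 1.4718 = 0.71633 rad
ρ = (1 − cos θ)/κ = (1 − 0.75422)/0.4867 = 0.50498
z = sin θ / κ = 0.65662/0.4867 = 1.34912
x = ρ cos φ = 0.50498 × cos(173.57°) = -0.50181
y = ρ sin φ = 0.50498 × sin(173.57°) = 0.05655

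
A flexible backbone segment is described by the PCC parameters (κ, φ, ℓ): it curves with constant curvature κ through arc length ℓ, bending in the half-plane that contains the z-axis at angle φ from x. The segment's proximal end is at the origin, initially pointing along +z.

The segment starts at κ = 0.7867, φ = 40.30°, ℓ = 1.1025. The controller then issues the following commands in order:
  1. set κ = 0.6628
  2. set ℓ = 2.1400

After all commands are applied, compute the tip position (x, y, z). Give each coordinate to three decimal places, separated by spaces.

initial: κ=0.7867, φ=40.30°, ℓ=1.1025
cmd 1: set κ=0.6628 → (κ,φ,ℓ)=(0.6628,40.30°,1.1025) → tip=(0.2938,0.2491,1.0070)
cmd 2: set ℓ=2.1400 → (κ,φ,ℓ)=(0.6628,40.30°,2.1400) → tip=(0.9760,0.8277,1.4913)

0.976 0.828 1.491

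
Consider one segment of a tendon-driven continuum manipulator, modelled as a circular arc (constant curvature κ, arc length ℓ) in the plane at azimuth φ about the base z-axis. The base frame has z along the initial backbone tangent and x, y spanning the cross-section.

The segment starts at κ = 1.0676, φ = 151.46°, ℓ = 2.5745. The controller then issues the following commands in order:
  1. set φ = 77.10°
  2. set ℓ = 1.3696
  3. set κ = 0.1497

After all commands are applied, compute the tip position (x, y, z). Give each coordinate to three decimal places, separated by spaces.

initial: κ=1.0676, φ=151.46°, ℓ=2.5745
cmd 1: set φ=77.10° → (κ,φ,ℓ)=(1.0676,77.10°,2.5745) → tip=(0.4023,1.7565,0.3588)
cmd 2: set ℓ=1.3696 → (κ,φ,ℓ)=(1.0676,77.10°,1.3696) → tip=(0.1864,0.8141,0.9312)
cmd 3: set κ=0.1497 → (κ,φ,ℓ)=(0.1497,77.10°,1.3696) → tip=(0.0312,0.1364,1.3600)

0.031 0.136 1.360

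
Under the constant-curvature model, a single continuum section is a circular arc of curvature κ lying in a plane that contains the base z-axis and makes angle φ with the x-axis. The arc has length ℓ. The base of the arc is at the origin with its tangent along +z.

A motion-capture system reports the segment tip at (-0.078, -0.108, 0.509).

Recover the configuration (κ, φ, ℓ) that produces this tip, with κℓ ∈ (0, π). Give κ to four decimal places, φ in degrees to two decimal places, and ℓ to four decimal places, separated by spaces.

ρ = √(x²+y²) = √(-0.078² + -0.108²) = 0.13322
φ = atan2(y, x) mod 360° = atan2(-0.108, -0.078) = 234.1623°
|p|² = ρ² + z² = 0.13322² + 0.509² = 0.27683
κ = 2ρ / |p|² = 2×0.13322 / 0.27683 = 0.96248
θ = 2·atan2(ρ, z) = 2·atan2(0.13322, 0.509) = 0.51198 rad
ℓ = θ/κ = 0.51198/0.96248 = 0.53194

0.9625 234.16 0.5319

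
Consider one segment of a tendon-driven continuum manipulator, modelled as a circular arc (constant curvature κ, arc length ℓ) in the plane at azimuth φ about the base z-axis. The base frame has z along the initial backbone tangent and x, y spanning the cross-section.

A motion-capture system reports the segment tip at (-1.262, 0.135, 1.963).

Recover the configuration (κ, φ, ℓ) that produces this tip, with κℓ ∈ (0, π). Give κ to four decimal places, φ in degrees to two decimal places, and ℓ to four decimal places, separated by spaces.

ρ = √(x²+y²) = √(-1.262² + 0.135²) = 1.26920
φ = atan2(y, x) mod 360° = atan2(0.135, -1.262) = 173.8941°
|p|² = ρ² + z² = 1.26920² + 1.963² = 5.46424
κ = 2ρ / |p|² = 2×1.26920 / 5.46424 = 0.46455
θ = 2·atan2(ρ, z) = 2·atan2(1.26920, 1.963) = 1.14791 rad
ℓ = θ/κ = 1.14791/0.46455 = 2.47102

0.4645 173.89 2.4710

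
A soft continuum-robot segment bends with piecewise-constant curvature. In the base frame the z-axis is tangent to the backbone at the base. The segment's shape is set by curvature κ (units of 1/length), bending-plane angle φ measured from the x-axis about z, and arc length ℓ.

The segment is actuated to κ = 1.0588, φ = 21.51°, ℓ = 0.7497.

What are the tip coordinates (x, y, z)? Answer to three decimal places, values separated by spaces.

θ = κ·ℓ = 1.0588 × 0.7497 = 0.79378 rad
ρ = (1 − cos θ)/κ = (1 − 0.70115)/1.0588 = 0.28225
z = sin θ / κ = 0.71301/1.0588 = 0.67341
x = ρ cos φ = 0.28225 × cos(21.51°) = 0.26259
y = ρ sin φ = 0.28225 × sin(21.51°) = 0.10349

0.263 0.103 0.673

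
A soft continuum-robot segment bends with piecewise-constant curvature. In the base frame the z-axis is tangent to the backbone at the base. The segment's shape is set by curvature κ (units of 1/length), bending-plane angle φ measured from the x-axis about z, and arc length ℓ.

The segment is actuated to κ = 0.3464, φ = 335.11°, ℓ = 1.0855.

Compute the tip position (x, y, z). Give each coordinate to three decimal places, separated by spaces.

θ = κ·ℓ = 0.3464 × 1.0855 = 0.37602 rad
ρ = (1 − cos θ)/κ = (1 − 0.93013)/0.3464 = 0.20169
z = sin θ / κ = 0.36722/0.3464 = 1.06010
x = ρ cos φ = 0.20169 × cos(335.11°) = 0.18296
y = ρ sin φ = 0.20169 × sin(335.11°) = -0.08489

0.183 -0.085 1.060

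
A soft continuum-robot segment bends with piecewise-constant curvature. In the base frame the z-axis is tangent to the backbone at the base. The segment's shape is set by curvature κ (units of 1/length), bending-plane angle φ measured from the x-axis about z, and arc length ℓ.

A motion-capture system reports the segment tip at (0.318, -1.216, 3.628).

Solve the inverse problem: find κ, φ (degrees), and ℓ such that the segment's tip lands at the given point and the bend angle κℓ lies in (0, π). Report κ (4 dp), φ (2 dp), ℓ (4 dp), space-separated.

0.1705 284.66 3.9117

ρ = √(x²+y²) = √(0.318² + -1.216²) = 1.25689
φ = atan2(y, x) mod 360° = atan2(-1.216, 0.318) = 284.6554°
|p|² = ρ² + z² = 1.25689² + 3.628² = 14.74216
κ = 2ρ / |p|² = 2×1.25689 / 14.74216 = 0.17052
θ = 2·atan2(ρ, z) = 2·atan2(1.25689, 3.628) = 0.66700 rad
ℓ = θ/κ = 0.66700/0.17052 = 3.91166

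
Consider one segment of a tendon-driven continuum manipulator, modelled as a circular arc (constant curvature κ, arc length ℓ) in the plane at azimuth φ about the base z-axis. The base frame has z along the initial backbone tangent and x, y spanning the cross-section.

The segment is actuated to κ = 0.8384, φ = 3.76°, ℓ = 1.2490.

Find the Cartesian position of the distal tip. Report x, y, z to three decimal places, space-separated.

θ = κ·ℓ = 0.8384 × 1.2490 = 1.04716 rad
ρ = (1 − cos θ)/κ = (1 − 0.50003)/0.8384 = 0.59634
z = sin θ / κ = 0.86601/0.8384 = 1.03293
x = ρ cos φ = 0.59634 × cos(3.76°) = 0.59505
y = ρ sin φ = 0.59634 × sin(3.76°) = 0.03911

0.595 0.039 1.033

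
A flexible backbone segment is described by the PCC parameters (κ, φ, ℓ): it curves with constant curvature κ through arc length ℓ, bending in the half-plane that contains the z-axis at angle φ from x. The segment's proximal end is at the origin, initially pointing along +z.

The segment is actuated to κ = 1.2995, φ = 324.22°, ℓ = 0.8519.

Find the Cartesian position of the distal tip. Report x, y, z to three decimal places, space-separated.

θ = κ·ℓ = 1.2995 × 0.8519 = 1.10704 rad
ρ = (1 − cos θ)/κ = (1 − 0.44731)/1.2995 = 0.42531
z = sin θ / κ = 0.89438/1.2995 = 0.68825
x = ρ cos φ = 0.42531 × cos(324.22°) = 0.34504
y = ρ sin φ = 0.42531 × sin(324.22°) = -0.24867

0.345 -0.249 0.688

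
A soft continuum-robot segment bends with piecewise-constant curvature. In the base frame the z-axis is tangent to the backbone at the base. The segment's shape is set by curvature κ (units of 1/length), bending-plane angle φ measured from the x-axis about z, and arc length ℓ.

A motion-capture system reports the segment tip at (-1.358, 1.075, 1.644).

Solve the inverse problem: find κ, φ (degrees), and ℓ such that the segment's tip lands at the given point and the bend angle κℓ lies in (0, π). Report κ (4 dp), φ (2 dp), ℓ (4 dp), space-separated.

ρ = √(x²+y²) = √(-1.358² + 1.075²) = 1.73199
φ = atan2(y, x) mod 360° = atan2(1.075, -1.358) = 141.6347°
|p|² = ρ² + z² = 1.73199² + 1.644² = 5.70252
κ = 2ρ / |p|² = 2×1.73199 / 5.70252 = 0.60745
θ = 2·atan2(ρ, z) = 2·atan2(1.73199, 1.644) = 1.62291 rad
ℓ = θ/κ = 1.62291/0.60745 = 2.67169

0.6074 141.63 2.6717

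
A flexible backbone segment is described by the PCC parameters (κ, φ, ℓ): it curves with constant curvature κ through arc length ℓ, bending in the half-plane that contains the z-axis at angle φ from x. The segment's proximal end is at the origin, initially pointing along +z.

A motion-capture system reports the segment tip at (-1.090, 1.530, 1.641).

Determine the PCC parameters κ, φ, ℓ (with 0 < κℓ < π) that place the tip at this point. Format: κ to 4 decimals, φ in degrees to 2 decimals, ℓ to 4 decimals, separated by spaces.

0.6039 125.47 2.8245

ρ = √(x²+y²) = √(-1.090² + 1.530²) = 1.87856
φ = atan2(y, x) mod 360° = atan2(1.530, -1.090) = 125.4668°
|p|² = ρ² + z² = 1.87856² + 1.641² = 6.22188
κ = 2ρ / |p|² = 2×1.87856 / 6.22188 = 0.60386
θ = 2·atan2(ρ, z) = 2·atan2(1.87856, 1.641) = 1.70559 rad
ℓ = θ/κ = 1.70559/0.60386 = 2.82449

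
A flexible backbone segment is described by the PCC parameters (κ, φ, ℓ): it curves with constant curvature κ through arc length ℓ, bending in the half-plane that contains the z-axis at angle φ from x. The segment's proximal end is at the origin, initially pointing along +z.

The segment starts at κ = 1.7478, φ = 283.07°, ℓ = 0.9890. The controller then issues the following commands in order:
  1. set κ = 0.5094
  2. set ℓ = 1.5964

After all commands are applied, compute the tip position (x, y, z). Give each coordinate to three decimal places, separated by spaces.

initial: κ=1.7478, φ=283.07°, ℓ=0.9890
cmd 1: set κ=0.5094 → (κ,φ,ℓ)=(0.5094,283.07°,0.9890) → tip=(0.0552,-0.2376,0.9477)
cmd 2: set ℓ=1.5964 → (κ,φ,ℓ)=(0.5094,283.07°,1.5964) → tip=(0.1389,-0.5982,1.4262)

0.139 -0.598 1.426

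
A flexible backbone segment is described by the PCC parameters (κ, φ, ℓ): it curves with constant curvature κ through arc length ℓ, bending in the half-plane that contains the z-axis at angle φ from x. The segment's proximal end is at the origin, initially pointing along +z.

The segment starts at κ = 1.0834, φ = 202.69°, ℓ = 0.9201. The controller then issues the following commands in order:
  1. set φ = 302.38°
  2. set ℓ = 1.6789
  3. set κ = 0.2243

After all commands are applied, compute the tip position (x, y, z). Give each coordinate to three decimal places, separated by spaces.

initial: κ=1.0834, φ=202.69°, ℓ=0.9201
cmd 1: set φ=302.38° → (κ,φ,ℓ)=(1.0834,302.38°,0.9201) → tip=(0.2259,-0.3563,0.7751)
cmd 2: set ℓ=1.6789 → (κ,φ,ℓ)=(1.0834,302.38°,1.6789) → tip=(0.6157,-0.9709,0.8948)
cmd 3: set κ=0.2243 → (κ,φ,ℓ)=(0.2243,302.38°,1.6789) → tip=(0.1673,-0.2638,1.6395)

0.167 -0.264 1.639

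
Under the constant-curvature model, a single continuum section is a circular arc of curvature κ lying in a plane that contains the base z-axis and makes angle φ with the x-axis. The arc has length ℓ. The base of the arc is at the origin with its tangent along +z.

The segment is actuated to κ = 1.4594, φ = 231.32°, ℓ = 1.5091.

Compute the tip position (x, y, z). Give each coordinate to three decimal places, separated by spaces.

-0.681 -0.851 0.553

θ = κ·ℓ = 1.4594 × 1.5091 = 2.20238 rad
ρ = (1 − cos θ)/κ = (1 − -0.59042)/1.4594 = 1.08978
z = sin θ / κ = 0.80709/1.4594 = 0.55303
x = ρ cos φ = 1.08978 × cos(231.32°) = -0.68108
y = ρ sin φ = 1.08978 × sin(231.32°) = -0.85073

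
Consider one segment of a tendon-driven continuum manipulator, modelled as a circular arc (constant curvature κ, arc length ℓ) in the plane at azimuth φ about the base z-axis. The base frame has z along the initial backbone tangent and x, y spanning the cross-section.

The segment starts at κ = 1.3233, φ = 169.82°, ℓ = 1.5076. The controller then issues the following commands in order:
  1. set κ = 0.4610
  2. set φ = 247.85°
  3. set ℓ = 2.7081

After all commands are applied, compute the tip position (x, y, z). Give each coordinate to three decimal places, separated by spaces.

-0.559 -1.373 2.057

initial: κ=1.3233, φ=169.82°, ℓ=1.5076
cmd 1: set κ=0.4610 → (κ,φ,ℓ)=(0.4610,169.82°,1.5076) → tip=(-0.4952,0.0889,1.3891)
cmd 2: set φ=247.85° → (κ,φ,ℓ)=(0.4610,247.85°,1.5076) → tip=(-0.1897,-0.4660,1.3891)
cmd 3: set ℓ=2.7081 → (κ,φ,ℓ)=(0.4610,247.85°,2.7081) → tip=(-0.5588,-1.3726,2.0575)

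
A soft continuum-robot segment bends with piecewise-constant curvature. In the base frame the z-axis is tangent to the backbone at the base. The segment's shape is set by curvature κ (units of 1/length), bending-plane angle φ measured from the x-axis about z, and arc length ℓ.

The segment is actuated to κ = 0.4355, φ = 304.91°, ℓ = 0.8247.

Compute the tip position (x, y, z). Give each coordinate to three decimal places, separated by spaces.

0.084 -0.120 0.807

θ = κ·ℓ = 0.4355 × 0.8247 = 0.35916 rad
ρ = (1 − cos θ)/κ = (1 − 0.93619)/0.4355 = 0.14651
z = sin θ / κ = 0.35149/0.4355 = 0.80708
x = ρ cos φ = 0.14651 × cos(304.91°) = 0.08385
y = ρ sin φ = 0.14651 × sin(304.91°) = -0.12015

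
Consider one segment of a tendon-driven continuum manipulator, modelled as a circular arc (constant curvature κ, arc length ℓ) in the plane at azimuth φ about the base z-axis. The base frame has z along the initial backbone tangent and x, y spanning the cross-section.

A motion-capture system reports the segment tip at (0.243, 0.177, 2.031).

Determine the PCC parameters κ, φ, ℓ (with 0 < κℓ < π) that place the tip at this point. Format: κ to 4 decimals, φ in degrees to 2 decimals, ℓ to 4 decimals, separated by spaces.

0.1426 36.07 2.0605

ρ = √(x²+y²) = √(0.243² + 0.177²) = 0.30063
φ = atan2(y, x) mod 360° = atan2(0.177, 0.243) = 36.0694°
|p|² = ρ² + z² = 0.30063² + 2.031² = 4.21534
κ = 2ρ / |p|² = 2×0.30063 / 4.21534 = 0.14264
θ = 2·atan2(ρ, z) = 2·atan2(0.30063, 2.031) = 0.29391 rad
ℓ = θ/κ = 0.29391/0.14264 = 2.06054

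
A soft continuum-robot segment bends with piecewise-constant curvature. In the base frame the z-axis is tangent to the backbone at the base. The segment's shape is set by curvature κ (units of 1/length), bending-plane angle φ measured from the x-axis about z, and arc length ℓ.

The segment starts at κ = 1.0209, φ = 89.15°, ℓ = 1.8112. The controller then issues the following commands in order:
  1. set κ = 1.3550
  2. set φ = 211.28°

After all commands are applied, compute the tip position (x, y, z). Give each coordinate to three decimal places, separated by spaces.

initial: κ=1.0209, φ=89.15°, ℓ=1.8112
cmd 1: set κ=1.3550 → (κ,φ,ℓ)=(1.3550,89.15°,1.8112) → tip=(0.0194,1.3083,0.4683)
cmd 2: set φ=211.28° → (κ,φ,ℓ)=(1.3550,211.28°,1.8112) → tip=(-1.1182,-0.6794,0.4683)

-1.118 -0.679 0.468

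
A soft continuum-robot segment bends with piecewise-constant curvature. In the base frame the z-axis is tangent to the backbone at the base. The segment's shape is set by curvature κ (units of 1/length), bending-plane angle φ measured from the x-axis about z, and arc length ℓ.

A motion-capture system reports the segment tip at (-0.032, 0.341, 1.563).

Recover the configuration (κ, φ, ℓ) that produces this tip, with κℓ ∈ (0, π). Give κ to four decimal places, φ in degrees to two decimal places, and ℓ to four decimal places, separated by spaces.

0.2675 95.36 1.6126

ρ = √(x²+y²) = √(-0.032² + 0.341²) = 0.34250
φ = atan2(y, x) mod 360° = atan2(0.341, -0.032) = 95.3610°
|p|² = ρ² + z² = 0.34250² + 1.563² = 2.56027
κ = 2ρ / |p|² = 2×0.34250 / 2.56027 = 0.26755
θ = 2·atan2(ρ, z) = 2·atan2(0.34250, 1.563) = 0.43144 rad
ℓ = θ/κ = 0.43144/0.26755 = 1.61256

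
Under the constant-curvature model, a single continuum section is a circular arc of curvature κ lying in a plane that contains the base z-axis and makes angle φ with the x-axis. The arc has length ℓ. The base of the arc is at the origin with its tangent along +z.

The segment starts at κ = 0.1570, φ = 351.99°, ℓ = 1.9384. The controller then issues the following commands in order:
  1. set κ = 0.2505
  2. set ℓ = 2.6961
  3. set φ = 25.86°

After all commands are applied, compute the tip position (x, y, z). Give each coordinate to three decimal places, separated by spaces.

0.789 0.382 2.496

initial: κ=0.1570, φ=351.99°, ℓ=1.9384
cmd 1: set κ=0.2505 → (κ,φ,ℓ)=(0.2505,351.99°,1.9384) → tip=(0.4569,-0.0643,1.8631)
cmd 2: set ℓ=2.6961 → (κ,φ,ℓ)=(0.2505,351.99°,2.6961) → tip=(0.8678,-0.1221,2.4958)
cmd 3: set φ=25.86° → (κ,φ,ℓ)=(0.2505,25.86°,2.6961) → tip=(0.7886,0.3822,2.4958)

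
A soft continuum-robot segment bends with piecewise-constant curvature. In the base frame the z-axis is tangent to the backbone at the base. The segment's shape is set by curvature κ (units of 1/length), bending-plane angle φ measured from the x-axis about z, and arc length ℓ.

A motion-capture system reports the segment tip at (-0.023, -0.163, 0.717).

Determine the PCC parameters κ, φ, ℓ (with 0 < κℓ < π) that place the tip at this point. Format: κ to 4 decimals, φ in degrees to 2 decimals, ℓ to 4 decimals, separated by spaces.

0.6083 261.97 0.7419

ρ = √(x²+y²) = √(-0.023² + -0.163²) = 0.16461
φ = atan2(y, x) mod 360° = atan2(-0.163, -0.023) = 261.9683°
|p|² = ρ² + z² = 0.16461² + 0.717² = 0.54119
κ = 2ρ / |p|² = 2×0.16461 / 0.54119 = 0.60835
θ = 2·atan2(ρ, z) = 2·atan2(0.16461, 0.717) = 0.45135 rad
ℓ = θ/κ = 0.45135/0.60835 = 0.74194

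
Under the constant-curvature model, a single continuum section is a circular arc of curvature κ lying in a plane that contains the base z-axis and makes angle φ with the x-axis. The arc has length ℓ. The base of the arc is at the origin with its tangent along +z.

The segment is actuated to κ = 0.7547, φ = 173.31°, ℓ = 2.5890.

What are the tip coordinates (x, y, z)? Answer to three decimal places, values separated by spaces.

θ = κ·ℓ = 0.7547 × 2.5890 = 1.95392 rad
ρ = (1 − cos θ)/κ = (1 − -0.37382)/0.7547 = 1.82035
z = sin θ / κ = 0.92750/0.7547 = 1.22897
x = ρ cos φ = 1.82035 × cos(173.31°) = -1.80795
y = ρ sin φ = 1.82035 × sin(173.31°) = 0.21207

-1.808 0.212 1.229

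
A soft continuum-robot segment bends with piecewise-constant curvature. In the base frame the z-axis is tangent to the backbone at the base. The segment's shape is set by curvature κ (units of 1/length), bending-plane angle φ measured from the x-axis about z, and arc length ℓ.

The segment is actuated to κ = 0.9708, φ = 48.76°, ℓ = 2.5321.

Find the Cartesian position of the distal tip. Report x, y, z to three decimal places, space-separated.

θ = κ·ℓ = 0.9708 × 2.5321 = 2.45816 rad
ρ = (1 − cos θ)/κ = (1 − -0.77541)/0.9708 = 1.82881
z = sin θ / κ = 0.63146/0.9708 = 0.65045
x = ρ cos φ = 1.82881 × cos(48.76°) = 1.20558
y = ρ sin φ = 1.82881 × sin(48.76°) = 1.37518

1.206 1.375 0.650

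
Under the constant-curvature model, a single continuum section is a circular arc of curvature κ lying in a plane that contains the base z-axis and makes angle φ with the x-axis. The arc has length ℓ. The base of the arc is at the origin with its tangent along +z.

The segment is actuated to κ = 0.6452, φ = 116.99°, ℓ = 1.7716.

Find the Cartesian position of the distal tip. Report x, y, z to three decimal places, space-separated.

θ = κ·ℓ = 0.6452 × 1.7716 = 1.14304 rad
ρ = (1 − cos θ)/κ = (1 − 0.41483)/0.6452 = 0.90695
z = sin θ / κ = 0.90990/0.6452 = 1.41026
x = ρ cos φ = 0.90695 × cos(116.99°) = -0.41161
y = ρ sin φ = 0.90695 × sin(116.99°) = 0.80817

-0.412 0.808 1.410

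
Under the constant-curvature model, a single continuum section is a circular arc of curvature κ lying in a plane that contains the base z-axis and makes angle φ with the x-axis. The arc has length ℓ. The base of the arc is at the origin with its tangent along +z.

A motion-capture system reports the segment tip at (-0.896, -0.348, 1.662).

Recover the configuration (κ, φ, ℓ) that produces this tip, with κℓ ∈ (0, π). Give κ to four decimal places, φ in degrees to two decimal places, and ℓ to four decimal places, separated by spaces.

0.5215 201.23 2.0108

ρ = √(x²+y²) = √(-0.896² + -0.348²) = 0.96121
φ = atan2(y, x) mod 360° = atan2(-0.348, -0.896) = 201.2258°
|p|² = ρ² + z² = 0.96121² + 1.662² = 3.68616
κ = 2ρ / |p|² = 2×0.96121 / 3.68616 = 0.52152
θ = 2·atan2(ρ, z) = 2·atan2(0.96121, 1.662) = 1.04869 rad
ℓ = θ/κ = 1.04869/0.52152 = 2.01082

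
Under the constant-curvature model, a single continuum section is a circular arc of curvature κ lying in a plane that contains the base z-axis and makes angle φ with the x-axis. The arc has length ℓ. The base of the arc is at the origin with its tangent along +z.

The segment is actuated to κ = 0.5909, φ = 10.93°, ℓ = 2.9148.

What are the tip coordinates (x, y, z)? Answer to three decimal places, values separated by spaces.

θ = κ·ℓ = 0.5909 × 2.9148 = 1.72236 rad
ρ = (1 − cos θ)/κ = (1 − -0.15098)/0.5909 = 1.94784
z = sin θ / κ = 0.98854/0.5909 = 1.67293
x = ρ cos φ = 1.94784 × cos(10.93°) = 1.91251
y = ρ sin φ = 1.94784 × sin(10.93°) = 0.36933

1.913 0.369 1.673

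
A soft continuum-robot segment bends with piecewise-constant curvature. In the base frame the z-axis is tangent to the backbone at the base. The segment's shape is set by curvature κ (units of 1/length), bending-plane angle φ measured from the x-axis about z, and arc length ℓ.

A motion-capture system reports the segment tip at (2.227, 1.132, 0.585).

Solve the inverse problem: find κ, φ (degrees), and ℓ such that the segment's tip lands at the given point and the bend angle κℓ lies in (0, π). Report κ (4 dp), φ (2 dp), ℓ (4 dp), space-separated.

ρ = √(x²+y²) = √(2.227² + 1.132²) = 2.49819
φ = atan2(y, x) mod 360° = atan2(1.132, 2.227) = 26.9446°
|p|² = ρ² + z² = 2.49819² + 0.585² = 6.58318
κ = 2ρ / |p|² = 2×2.49819 / 6.58318 = 0.75896
θ = 2·atan2(ρ, z) = 2·atan2(2.49819, 0.585) = 2.68154 rad
ℓ = θ/κ = 2.68154/0.75896 = 3.53317

0.7590 26.94 3.5332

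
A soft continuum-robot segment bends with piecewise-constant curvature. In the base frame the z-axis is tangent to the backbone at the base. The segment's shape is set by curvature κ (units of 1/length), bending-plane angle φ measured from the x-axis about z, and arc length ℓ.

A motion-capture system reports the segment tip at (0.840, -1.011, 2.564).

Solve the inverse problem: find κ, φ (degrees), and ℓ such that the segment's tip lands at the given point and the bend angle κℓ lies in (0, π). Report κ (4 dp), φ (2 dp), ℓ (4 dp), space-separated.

ρ = √(x²+y²) = √(0.840² + -1.011²) = 1.31443
φ = atan2(y, x) mod 360° = atan2(-1.011, 0.840) = 309.7219°
|p|² = ρ² + z² = 1.31443² + 2.564² = 8.30182
κ = 2ρ / |p|² = 2×1.31443 / 8.30182 = 0.31666
θ = 2·atan2(ρ, z) = 2·atan2(1.31443, 2.564) = 0.94743 rad
ℓ = θ/κ = 0.94743/0.31666 = 2.99194

0.3167 309.72 2.9919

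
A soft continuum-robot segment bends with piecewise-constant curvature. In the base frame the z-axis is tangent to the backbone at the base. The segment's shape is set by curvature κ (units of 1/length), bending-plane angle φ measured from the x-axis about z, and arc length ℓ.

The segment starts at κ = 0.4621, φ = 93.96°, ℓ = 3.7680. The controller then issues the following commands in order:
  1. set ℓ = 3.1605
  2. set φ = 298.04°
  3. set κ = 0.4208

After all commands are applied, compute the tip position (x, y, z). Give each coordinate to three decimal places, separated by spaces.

initial: κ=0.4621, φ=93.96°, ℓ=3.7680
cmd 1: set ℓ=3.1605 → (κ,φ,ℓ)=(0.4621,93.96°,3.1605) → tip=(-0.1330,1.9212,2.1509)
cmd 2: set φ=298.04° → (κ,φ,ℓ)=(0.4621,298.04°,3.1605) → tip=(0.9053,-1.6997,2.1509)
cmd 3: set κ=0.4208 → (κ,φ,ℓ)=(0.4208,298.04°,3.1605) → tip=(0.8507,-1.5972,2.3078)

0.851 -1.597 2.308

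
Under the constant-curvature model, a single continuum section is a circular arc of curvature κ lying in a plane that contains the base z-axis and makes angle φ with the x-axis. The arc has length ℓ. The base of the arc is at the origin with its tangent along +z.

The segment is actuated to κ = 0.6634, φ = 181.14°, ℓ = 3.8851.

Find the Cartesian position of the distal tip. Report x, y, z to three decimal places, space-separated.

θ = κ·ℓ = 0.6634 × 3.8851 = 2.57738 rad
ρ = (1 − cos θ)/κ = (1 − -0.84501)/0.6634 = 2.78114
z = sin θ / κ = 0.53475/0.6634 = 0.80608
x = ρ cos φ = 2.78114 × cos(181.14°) = -2.78059
y = ρ sin φ = 2.78114 × sin(181.14°) = -0.05533

-2.781 -0.055 0.806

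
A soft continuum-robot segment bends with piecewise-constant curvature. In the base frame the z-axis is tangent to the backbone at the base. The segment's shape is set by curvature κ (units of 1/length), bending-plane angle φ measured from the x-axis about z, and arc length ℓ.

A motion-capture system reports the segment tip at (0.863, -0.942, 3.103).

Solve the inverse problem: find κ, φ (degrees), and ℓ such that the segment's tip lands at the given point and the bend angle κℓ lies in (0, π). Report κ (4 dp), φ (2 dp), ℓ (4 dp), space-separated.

ρ = √(x²+y²) = √(0.863² + -0.942²) = 1.27755
φ = atan2(y, x) mod 360° = atan2(-0.942, 0.863) = 312.4939°
|p|² = ρ² + z² = 1.27755² + 3.103² = 11.26074
κ = 2ρ / |p|² = 2×1.27755 / 11.26074 = 0.22690
θ = 2·atan2(ρ, z) = 2·atan2(1.27755, 3.103) = 0.78113 rad
ℓ = θ/κ = 0.78113/0.22690 = 3.44256

0.2269 312.49 3.4426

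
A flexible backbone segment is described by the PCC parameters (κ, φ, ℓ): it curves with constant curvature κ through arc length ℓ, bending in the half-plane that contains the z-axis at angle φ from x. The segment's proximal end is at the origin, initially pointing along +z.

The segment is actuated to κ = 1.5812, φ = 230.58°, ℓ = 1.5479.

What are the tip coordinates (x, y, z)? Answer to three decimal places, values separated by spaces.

θ = κ·ℓ = 1.5812 × 1.5479 = 2.44754 rad
ρ = (1 − cos θ)/κ = (1 − -0.76866)/1.5812 = 1.11856
z = sin θ / κ = 0.63966/1.5812 = 0.40454
x = ρ cos φ = 1.11856 × cos(230.58°) = -0.71028
y = ρ sin φ = 1.11856 × sin(230.58°) = -0.86410

-0.710 -0.864 0.405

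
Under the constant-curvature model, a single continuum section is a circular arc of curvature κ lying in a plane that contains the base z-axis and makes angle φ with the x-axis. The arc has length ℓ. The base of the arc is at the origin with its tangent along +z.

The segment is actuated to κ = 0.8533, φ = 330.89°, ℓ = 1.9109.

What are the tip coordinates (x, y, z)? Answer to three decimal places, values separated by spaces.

1.085 -0.604 1.170

θ = κ·ℓ = 0.8533 × 1.9109 = 1.63057 rad
ρ = (1 − cos θ)/κ = (1 − -0.05974)/0.8533 = 1.24193
z = sin θ / κ = 0.99821/0.8533 = 1.16983
x = ρ cos φ = 1.24193 × cos(330.89°) = 1.08506
y = ρ sin φ = 1.24193 × sin(330.89°) = -0.60418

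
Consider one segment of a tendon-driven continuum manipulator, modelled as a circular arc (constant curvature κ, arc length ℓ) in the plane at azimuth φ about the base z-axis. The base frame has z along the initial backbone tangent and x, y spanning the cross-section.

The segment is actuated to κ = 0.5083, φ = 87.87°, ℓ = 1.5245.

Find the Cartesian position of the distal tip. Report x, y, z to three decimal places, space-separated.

0.021 0.561 1.376

θ = κ·ℓ = 0.5083 × 1.5245 = 0.77490 rad
ρ = (1 − cos θ)/κ = (1 − 0.71449)/0.5083 = 0.56170
z = sin θ / κ = 0.69965/0.5083 = 1.37645
x = ρ cos φ = 0.56170 × cos(87.87°) = 0.02088
y = ρ sin φ = 0.56170 × sin(87.87°) = 0.56131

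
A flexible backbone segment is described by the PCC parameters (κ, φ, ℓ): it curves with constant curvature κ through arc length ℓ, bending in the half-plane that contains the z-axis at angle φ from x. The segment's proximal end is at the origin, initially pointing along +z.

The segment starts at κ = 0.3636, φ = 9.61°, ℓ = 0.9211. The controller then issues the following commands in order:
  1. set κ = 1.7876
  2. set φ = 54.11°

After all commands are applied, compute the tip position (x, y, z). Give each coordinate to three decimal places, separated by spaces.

initial: κ=0.3636, φ=9.61°, ℓ=0.9211
cmd 1: set κ=1.7876 → (κ,φ,ℓ)=(1.7876,9.61°,0.9211) → tip=(0.5933,0.1005,0.5578)
cmd 2: set φ=54.11° → (κ,φ,ℓ)=(1.7876,54.11°,0.9211) → tip=(0.3528,0.4875,0.5578)

0.353 0.488 0.558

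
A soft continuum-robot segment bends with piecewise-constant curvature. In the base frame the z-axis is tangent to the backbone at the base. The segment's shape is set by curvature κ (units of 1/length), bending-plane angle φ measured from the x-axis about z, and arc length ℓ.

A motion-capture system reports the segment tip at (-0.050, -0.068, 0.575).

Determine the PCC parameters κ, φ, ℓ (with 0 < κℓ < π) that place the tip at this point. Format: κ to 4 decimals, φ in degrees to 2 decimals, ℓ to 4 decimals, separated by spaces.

ρ = √(x²+y²) = √(-0.050² + -0.068²) = 0.08440
φ = atan2(y, x) mod 360° = atan2(-0.068, -0.050) = 233.6732°
|p|² = ρ² + z² = 0.08440² + 0.575² = 0.33775
κ = 2ρ / |p|² = 2×0.08440 / 0.33775 = 0.49980
θ = 2·atan2(ρ, z) = 2·atan2(0.08440, 0.575) = 0.29150 rad
ℓ = θ/κ = 0.29150/0.49980 = 0.58322

0.4998 233.67 0.5832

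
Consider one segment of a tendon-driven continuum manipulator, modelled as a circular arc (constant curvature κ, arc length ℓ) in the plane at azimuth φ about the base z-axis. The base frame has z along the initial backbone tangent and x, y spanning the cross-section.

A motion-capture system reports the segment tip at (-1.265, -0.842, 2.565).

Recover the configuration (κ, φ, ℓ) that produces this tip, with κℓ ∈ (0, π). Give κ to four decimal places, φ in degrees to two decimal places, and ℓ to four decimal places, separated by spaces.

0.3419 213.65 3.1284

ρ = √(x²+y²) = √(-1.265² + -0.842²) = 1.51960
φ = atan2(y, x) mod 360° = atan2(-0.842, -1.265) = 213.6482°
|p|² = ρ² + z² = 1.51960² + 2.565² = 8.88841
κ = 2ρ / |p|² = 2×1.51960 / 8.88841 = 0.34193
θ = 2·atan2(ρ, z) = 2·atan2(1.51960, 2.565) = 1.06968 rad
ℓ = θ/κ = 1.06968/0.34193 = 3.12837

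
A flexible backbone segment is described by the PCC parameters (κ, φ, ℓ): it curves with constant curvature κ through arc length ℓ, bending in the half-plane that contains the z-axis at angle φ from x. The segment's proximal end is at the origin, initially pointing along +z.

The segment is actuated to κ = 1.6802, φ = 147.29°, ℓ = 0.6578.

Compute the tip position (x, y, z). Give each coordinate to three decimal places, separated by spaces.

θ = κ·ℓ = 1.6802 × 0.6578 = 1.10524 rad
ρ = (1 − cos θ)/κ = (1 − 0.44892)/1.6802 = 0.32798
z = sin θ / κ = 0.89357/1.6802 = 0.53182
x = ρ cos φ = 0.32798 × cos(147.29°) = -0.27597
y = ρ sin φ = 0.32798 × sin(147.29°) = 0.17724

-0.276 0.177 0.532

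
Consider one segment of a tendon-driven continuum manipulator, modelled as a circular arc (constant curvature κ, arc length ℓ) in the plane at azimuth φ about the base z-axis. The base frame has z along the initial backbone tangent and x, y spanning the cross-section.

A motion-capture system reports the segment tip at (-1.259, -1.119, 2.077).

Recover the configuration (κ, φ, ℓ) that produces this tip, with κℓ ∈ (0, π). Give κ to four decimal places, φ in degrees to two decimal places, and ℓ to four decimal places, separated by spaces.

0.4711 221.63 2.8929

ρ = √(x²+y²) = √(-1.259² + -1.119²) = 1.68441
φ = atan2(y, x) mod 360° = atan2(-1.119, -1.259) = 221.6307°
|p|² = ρ² + z² = 1.68441² + 2.077² = 7.15117
κ = 2ρ / |p|² = 2×1.68441 / 7.15117 = 0.47109
θ = 2·atan2(ρ, z) = 2·atan2(1.68441, 2.077) = 1.36280 rad
ℓ = θ/κ = 1.36280/0.47109 = 2.89289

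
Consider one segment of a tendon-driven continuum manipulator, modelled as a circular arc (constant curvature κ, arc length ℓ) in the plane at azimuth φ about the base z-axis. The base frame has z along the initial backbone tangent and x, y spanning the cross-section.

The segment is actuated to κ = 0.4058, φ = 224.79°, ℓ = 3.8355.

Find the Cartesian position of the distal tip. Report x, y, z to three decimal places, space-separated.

θ = κ·ℓ = 0.4058 × 3.8355 = 1.55645 rad
ρ = (1 − cos θ)/κ = (1 − 0.01435)/0.4058 = 2.42891
z = sin θ / κ = 0.99990/0.4058 = 2.46401
x = ρ cos φ = 2.42891 × cos(224.79°) = -1.72378
y = ρ sin φ = 2.42891 × sin(224.79°) = -1.71119

-1.724 -1.711 2.464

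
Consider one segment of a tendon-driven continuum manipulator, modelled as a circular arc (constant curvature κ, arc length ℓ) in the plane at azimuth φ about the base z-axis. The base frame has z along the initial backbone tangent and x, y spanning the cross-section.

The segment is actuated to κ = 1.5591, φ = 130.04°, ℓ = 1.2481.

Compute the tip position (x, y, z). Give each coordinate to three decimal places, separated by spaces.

θ = κ·ℓ = 1.5591 × 1.2481 = 1.94591 rad
ρ = (1 − cos θ)/κ = (1 − -0.36638)/1.5591 = 0.87639
z = sin θ / κ = 0.93046/1.5591 = 0.59680
x = ρ cos φ = 0.87639 × cos(130.04°) = -0.56380
y = ρ sin φ = 0.87639 × sin(130.04°) = 0.67096

-0.564 0.671 0.597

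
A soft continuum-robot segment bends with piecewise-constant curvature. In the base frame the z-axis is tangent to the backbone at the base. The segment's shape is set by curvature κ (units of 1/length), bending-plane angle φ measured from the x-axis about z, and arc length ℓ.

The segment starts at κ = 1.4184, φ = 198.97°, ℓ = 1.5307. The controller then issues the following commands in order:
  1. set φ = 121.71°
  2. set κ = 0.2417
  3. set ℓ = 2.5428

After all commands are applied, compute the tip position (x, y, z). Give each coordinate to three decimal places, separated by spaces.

-0.398 0.644 2.386

initial: κ=1.4184, φ=198.97°, ℓ=1.5307
cmd 1: set φ=121.71° → (κ,φ,ℓ)=(1.4184,121.71°,1.5307) → tip=(-0.5799,0.9386,0.5817)
cmd 2: set κ=0.2417 → (κ,φ,ℓ)=(0.2417,121.71°,1.5307) → tip=(-0.1471,0.2382,1.4960)
cmd 3: set ℓ=2.5428 → (κ,φ,ℓ)=(0.2417,121.71°,2.5428) → tip=(-0.3980,0.6441,2.3857)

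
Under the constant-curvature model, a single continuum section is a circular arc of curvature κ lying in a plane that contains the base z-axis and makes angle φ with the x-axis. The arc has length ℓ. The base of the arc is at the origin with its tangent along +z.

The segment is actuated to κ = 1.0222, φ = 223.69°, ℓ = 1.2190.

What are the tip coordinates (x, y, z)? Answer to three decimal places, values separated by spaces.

θ = κ·ℓ = 1.0222 × 1.2190 = 1.24606 rad
ρ = (1 − cos θ)/κ = (1 − 0.31906)/1.0222 = 0.66615
z = sin θ / κ = 0.94774/1.0222 = 0.92715
x = ρ cos φ = 0.66615 × cos(223.69°) = -0.48169
y = ρ sin φ = 0.66615 × sin(223.69°) = -0.46015

-0.482 -0.460 0.927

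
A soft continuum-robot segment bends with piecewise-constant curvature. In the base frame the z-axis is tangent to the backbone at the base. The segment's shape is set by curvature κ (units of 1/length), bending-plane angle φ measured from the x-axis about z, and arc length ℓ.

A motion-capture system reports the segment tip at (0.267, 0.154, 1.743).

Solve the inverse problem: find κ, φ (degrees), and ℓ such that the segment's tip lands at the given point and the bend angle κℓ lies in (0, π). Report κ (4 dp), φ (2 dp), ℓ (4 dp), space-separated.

ρ = √(x²+y²) = √(0.267² + 0.154²) = 0.30823
φ = atan2(y, x) mod 360° = atan2(0.154, 0.267) = 29.9754°
|p|² = ρ² + z² = 0.30823² + 1.743² = 3.13305
κ = 2ρ / |p|² = 2×0.30823 / 3.13305 = 0.19676
θ = 2·atan2(ρ, z) = 2·atan2(0.30823, 1.743) = 0.35006 rad
ℓ = θ/κ = 0.35006/0.19676 = 1.77911

0.1968 29.98 1.7791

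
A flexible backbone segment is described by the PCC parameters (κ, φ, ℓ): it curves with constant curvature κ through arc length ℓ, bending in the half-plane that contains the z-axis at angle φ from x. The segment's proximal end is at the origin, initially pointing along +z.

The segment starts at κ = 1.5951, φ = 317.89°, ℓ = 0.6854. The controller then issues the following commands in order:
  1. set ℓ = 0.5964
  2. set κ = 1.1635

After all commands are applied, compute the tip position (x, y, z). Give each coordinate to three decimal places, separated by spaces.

0.147 -0.133 0.550

initial: κ=1.5951, φ=317.89°, ℓ=0.6854
cmd 1: set ℓ=0.5964 → (κ,φ,ℓ)=(1.5951,317.89°,0.5964) → tip=(0.1951,-0.1763,0.5104)
cmd 2: set κ=1.1635 → (κ,φ,ℓ)=(1.1635,317.89°,0.5964) → tip=(0.1474,-0.1333,0.5497)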